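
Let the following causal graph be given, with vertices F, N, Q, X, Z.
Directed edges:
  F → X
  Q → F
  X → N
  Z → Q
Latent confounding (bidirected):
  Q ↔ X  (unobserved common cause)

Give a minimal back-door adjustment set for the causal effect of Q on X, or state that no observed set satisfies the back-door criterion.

desc(Q)\{Q}={F,N,X}; candidates ⊆ {Z}.
Q↔X: latent back-door arc(s) into Q.
size 0: {}; under {} Q still reaches {N,X,Z} ∋ X.
size 1: {Z}; under {Z} Q still reaches {N,X} ∋ X.
Q↔X cannot be blocked by any observed set — no back-door set.

Q→X: no observed back-door set.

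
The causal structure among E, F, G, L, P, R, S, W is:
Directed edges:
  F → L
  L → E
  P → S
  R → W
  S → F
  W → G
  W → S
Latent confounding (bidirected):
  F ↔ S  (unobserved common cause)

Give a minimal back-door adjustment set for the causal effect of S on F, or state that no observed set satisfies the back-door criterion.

S→F: no observed back-door set.

desc(S)\{S}={E,F,L}; candidates ⊆ {G,P,R,W}.
S↔F: latent back-door arc(s) into S.
size 0: {}; under {} S still reaches {E,F,G,L,P,R,W} ∋ F.
size 1: {G}, {P}, {R} …(+1); under {G} S still reaches {E,F,L,P,R,W} ∋ F.
size 2: {G,P}, {G,R}, {G,W} …(+3); under {G,P} S still reaches {E,F,L,R,W} ∋ F.
S↔F cannot be blocked by any observed set — no back-door set.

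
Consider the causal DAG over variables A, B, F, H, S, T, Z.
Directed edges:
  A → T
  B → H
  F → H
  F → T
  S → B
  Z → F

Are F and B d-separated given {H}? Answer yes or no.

No — F and B are d-connected given {H}.

Bayes-Ball from F | {H} reaches {B,S,T,Z}.
B ∈ reach(F|{H}) ⇒ F ⊥̸ B | {H}.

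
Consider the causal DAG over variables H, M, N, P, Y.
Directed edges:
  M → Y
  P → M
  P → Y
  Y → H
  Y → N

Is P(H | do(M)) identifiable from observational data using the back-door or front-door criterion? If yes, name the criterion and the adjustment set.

P(H|do(M)): backdoor, adjust for {P}.

desc(M)\{M}={H,N,Y}; candidates ⊆ {P}.
size 0: {}; under {} M still reaches {H,N,P,Y} ∋ H.
{P}: M⊥H given {P} in G with M→· removed — back-door holds.
P(H|do(M)) = Σ_{P} P(H|M,P)·P(P).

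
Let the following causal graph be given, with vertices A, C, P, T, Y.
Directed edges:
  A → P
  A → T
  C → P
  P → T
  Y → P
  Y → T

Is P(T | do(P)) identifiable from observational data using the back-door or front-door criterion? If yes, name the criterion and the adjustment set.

desc(P)\{P}={T}; candidates ⊆ {A,C,Y}.
size 0: {}; under {} P still reaches {A,C,T,Y} ∋ T.
size 1: {A}, {C}, {Y}; under {A} P still reaches {C,T,Y} ∋ T.
{A,Y}: P⊥T given {A,Y} in G with P→· removed — back-door holds.
P(T|do(P)) = Σ_{A,Y} P(T|P,A,Y)·P(A,Y).

P(T|do(P)): backdoor, adjust for {A, Y}.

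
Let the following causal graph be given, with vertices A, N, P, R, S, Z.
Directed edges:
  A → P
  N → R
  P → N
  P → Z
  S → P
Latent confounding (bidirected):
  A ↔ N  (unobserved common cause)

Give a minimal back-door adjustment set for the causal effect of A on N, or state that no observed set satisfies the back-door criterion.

desc(A)\{A}={N,P,R,Z}; candidates ⊆ {S}.
A↔N: latent back-door arc(s) into A.
size 0: {}; under {} A still reaches {N,R} ∋ N.
size 1: {S}; under {S} A still reaches {N,R} ∋ N.
A↔N cannot be blocked by any observed set — no back-door set.

A→N: no observed back-door set.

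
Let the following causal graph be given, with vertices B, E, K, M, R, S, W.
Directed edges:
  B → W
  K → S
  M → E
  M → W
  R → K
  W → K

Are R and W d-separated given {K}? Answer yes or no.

No — R and W are d-connected given {K}.

Bayes-Ball from R | {K} reaches {B,E,M,W}.
W ∈ reach(R|{K}) ⇒ R ⊥̸ W | {K}.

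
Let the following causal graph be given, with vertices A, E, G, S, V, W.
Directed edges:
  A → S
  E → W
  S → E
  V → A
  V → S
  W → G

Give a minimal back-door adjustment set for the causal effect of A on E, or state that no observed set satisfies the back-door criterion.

desc(A)\{A}={E,G,S,W}; candidates ⊆ {V}.
size 0: {}; under {} A still reaches {E,G,S,V,W} ∋ E.
{V}: A⊥E given {V} in G with A→· removed — back-door holds.

A→E: minimal back-door set {V}.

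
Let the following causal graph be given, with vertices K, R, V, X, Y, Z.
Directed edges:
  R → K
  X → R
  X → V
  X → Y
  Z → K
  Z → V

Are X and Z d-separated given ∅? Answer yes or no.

Yes — X ⊥ Z | ∅.

Bayes-Ball from X | ∅ reaches {K,R,V,Y}.
Z ∉ reach(X|∅) ⇒ X ⊥ Z | ∅.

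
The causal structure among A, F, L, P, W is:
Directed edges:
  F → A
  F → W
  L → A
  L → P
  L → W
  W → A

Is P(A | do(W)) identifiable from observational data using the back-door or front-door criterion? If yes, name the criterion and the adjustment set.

desc(W)\{W}={A}; candidates ⊆ {F,L,P}.
size 0: {}; under {} W still reaches {A,F,L,P} ∋ A.
size 1: {F}, {L}, {P}; under {F} W still reaches {A,L,P} ∋ A.
{F,L}: W⊥A given {F,L} in G with W→· removed — back-door holds.
P(A|do(W)) = Σ_{F,L} P(A|W,F,L)·P(F,L).

P(A|do(W)): backdoor, adjust for {F, L}.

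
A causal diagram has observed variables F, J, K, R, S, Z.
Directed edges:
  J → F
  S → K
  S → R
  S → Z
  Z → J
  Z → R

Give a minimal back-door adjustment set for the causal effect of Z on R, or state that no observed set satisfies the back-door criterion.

Z→R: minimal back-door set {S}.

desc(Z)\{Z}={F,J,R}; candidates ⊆ {K,S}.
size 0: {}; under {} Z still reaches {K,R,S} ∋ R.
{S}: Z⊥R given {S} in G with Z→· removed — back-door holds.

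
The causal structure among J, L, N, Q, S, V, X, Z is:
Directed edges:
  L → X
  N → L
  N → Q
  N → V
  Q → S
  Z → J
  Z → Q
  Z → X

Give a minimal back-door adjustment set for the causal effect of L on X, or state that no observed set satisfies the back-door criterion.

desc(L)\{L}={X}; candidates ⊆ {J,N,Q,S,V,Z}.
∅: L⊥X given ∅ in G with L→· removed — back-door holds.

L→X: minimal back-door set ∅.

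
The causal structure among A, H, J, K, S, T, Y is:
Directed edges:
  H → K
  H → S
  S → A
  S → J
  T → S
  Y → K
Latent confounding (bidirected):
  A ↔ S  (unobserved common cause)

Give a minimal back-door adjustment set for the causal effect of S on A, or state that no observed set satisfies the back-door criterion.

desc(S)\{S}={A,J}; candidates ⊆ {H,K,T,Y}.
S↔A: latent back-door arc(s) into S.
size 0: {}; under {} S still reaches {A,H,K,T} ∋ A.
size 1: {H}, {K}, {T} …(+1); under {H} S still reaches {A,T} ∋ A.
size 2: {H,K}, {H,T}, {H,Y} …(+3); under {H,K} S still reaches {A,T} ∋ A.
S↔A cannot be blocked by any observed set — no back-door set.

S→A: no observed back-door set.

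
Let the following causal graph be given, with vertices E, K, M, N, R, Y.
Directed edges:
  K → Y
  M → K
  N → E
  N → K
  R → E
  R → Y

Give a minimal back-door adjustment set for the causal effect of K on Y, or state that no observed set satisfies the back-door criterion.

K→Y: minimal back-door set ∅.

desc(K)\{K}={Y}; candidates ⊆ {E,M,N,R}.
∅: K⊥Y given ∅ in G with K→· removed — back-door holds.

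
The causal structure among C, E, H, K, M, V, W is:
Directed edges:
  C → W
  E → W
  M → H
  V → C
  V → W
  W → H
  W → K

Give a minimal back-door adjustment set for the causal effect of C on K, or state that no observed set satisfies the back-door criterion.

C→K: minimal back-door set {V}.

desc(C)\{C}={H,K,W}; candidates ⊆ {E,M,V}.
size 0: {}; under {} C still reaches {H,K,V,W} ∋ K.
{V}: C⊥K given {V} in G with C→· removed — back-door holds.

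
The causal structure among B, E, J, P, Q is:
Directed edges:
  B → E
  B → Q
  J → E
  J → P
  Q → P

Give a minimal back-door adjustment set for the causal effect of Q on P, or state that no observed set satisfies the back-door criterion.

Q→P: minimal back-door set ∅.

desc(Q)\{Q}={P}; candidates ⊆ {B,E,J}.
∅: Q⊥P given ∅ in G with Q→· removed — back-door holds.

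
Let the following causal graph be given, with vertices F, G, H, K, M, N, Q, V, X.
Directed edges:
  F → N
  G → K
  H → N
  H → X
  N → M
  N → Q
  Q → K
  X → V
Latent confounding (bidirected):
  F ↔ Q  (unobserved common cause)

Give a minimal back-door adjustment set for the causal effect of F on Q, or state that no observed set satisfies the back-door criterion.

desc(F)\{F}={K,M,N,Q}; candidates ⊆ {G,H,V,X}.
F↔Q: latent back-door arc(s) into F.
size 0: {}; under {} F still reaches {K,Q} ∋ Q.
size 1: {G}, {H}, {V} …(+1); under {G} F still reaches {K,Q} ∋ Q.
size 2: {G,H}, {G,V}, {G,X} …(+3); under {G,H} F still reaches {K,Q} ∋ Q.
F↔Q cannot be blocked by any observed set — no back-door set.

F→Q: no observed back-door set.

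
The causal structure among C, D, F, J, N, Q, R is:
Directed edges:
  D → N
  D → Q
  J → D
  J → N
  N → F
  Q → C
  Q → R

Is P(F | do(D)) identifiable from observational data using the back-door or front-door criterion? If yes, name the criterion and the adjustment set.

P(F|do(D)): backdoor, adjust for {J}.

desc(D)\{D}={C,F,N,Q,R}; candidates ⊆ {J}.
size 0: {}; under {} D still reaches {F,J,N} ∋ F.
{J}: D⊥F given {J} in G with D→· removed — back-door holds.
P(F|do(D)) = Σ_{J} P(F|D,J)·P(J).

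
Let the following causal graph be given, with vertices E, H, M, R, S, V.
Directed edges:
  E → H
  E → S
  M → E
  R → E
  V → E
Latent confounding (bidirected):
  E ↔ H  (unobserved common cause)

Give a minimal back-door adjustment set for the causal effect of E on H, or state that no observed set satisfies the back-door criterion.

desc(E)\{E}={H,S}; candidates ⊆ {M,R,V}.
E↔H: latent back-door arc(s) into E.
size 0: {}; under {} E still reaches {H,M,R,V} ∋ H.
size 1: {M}, {R}, {V}; under {M} E still reaches {H,R,V} ∋ H.
size 2: {M,R}, {M,V}, {R,V}; under {M,R} E still reaches {H,V} ∋ H.
E↔H cannot be blocked by any observed set — no back-door set.

E→H: no observed back-door set.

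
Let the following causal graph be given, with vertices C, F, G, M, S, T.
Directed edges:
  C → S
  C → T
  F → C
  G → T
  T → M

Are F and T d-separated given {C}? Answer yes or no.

Bayes-Ball from F | {C} reaches ∅.
T ∉ reach(F|{C}) ⇒ F ⊥ T | {C}.

Yes — F ⊥ T | {C}.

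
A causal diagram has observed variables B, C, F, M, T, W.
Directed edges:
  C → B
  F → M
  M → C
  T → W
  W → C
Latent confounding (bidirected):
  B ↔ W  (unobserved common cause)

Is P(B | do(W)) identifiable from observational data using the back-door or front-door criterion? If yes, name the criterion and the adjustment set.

desc(W)\{W}={B,C}; candidates ⊆ {F,M,T}.
W↔B: latent back-door arc(s) into W.
size 0: {}; under {} W still reaches {B,T} ∋ B.
size 1: {F}, {M}, {T}; under {F} W still reaches {B,T} ∋ B.
size 2: {F,M}, {F,T}, {M,T}; under {F,M} W still reaches {B,T} ∋ B.
W↔B cannot be blocked by any observed set — no back-door set.
{C}: (i) intercepts every directed W→B path; (ii) no back-door W→{C}; (iii) {W} blocks every back-door {C}→B. Front-door holds.
P(B|do(W)) = Σ_{C} P(C|W) Σ_{W'} P(B|C,W')P(W').

P(B|do(W)): frontdoor, adjust for {C}.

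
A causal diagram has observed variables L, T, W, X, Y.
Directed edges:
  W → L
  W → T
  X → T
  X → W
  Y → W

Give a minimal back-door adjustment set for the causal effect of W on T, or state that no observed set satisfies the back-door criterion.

desc(W)\{W}={L,T}; candidates ⊆ {X,Y}.
size 0: {}; under {} W still reaches {T,X,Y} ∋ T.
{X}: W⊥T given {X} in G with W→· removed — back-door holds.

W→T: minimal back-door set {X}.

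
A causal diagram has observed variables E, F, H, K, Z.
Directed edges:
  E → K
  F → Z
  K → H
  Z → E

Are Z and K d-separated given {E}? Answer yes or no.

Yes — Z ⊥ K | {E}.

Bayes-Ball from Z | {E} reaches {F}.
K ∉ reach(Z|{E}) ⇒ Z ⊥ K | {E}.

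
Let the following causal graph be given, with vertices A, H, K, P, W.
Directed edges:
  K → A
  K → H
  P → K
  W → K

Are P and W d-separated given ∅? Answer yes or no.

Yes — P ⊥ W | ∅.

Bayes-Ball from P | ∅ reaches {A,H,K}.
W ∉ reach(P|∅) ⇒ P ⊥ W | ∅.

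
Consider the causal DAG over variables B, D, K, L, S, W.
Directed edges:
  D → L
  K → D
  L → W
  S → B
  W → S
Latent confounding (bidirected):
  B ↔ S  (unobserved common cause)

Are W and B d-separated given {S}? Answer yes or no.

Bayes-Ball from W | {S} reaches {B,D,K,L}.
B ∈ reach(W|{S}) ⇒ W ⊥̸ B | {S}.

No — W and B are d-connected given {S}.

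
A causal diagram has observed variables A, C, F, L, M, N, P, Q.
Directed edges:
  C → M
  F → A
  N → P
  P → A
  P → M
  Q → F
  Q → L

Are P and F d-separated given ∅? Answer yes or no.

Bayes-Ball from P | ∅ reaches {A,M,N}.
F ∉ reach(P|∅) ⇒ P ⊥ F | ∅.

Yes — P ⊥ F | ∅.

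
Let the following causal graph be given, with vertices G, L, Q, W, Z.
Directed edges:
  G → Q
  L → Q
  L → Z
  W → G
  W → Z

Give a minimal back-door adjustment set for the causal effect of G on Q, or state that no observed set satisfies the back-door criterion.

desc(G)\{G}={Q}; candidates ⊆ {L,W,Z}.
∅: G⊥Q given ∅ in G with G→· removed — back-door holds.

G→Q: minimal back-door set ∅.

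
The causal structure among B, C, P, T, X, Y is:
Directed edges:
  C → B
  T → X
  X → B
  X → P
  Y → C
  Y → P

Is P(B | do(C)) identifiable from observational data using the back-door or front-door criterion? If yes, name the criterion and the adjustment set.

desc(C)\{C}={B}; candidates ⊆ {P,T,X,Y}.
∅: C⊥B given ∅ in G with C→· removed — back-door holds.
P(B|do(C)) = P(B|C) — no adjustment needed.

P(B|do(C)): backdoor, adjust for ∅.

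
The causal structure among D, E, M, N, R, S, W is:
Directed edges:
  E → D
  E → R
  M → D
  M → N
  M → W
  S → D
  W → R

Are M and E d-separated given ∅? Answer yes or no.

Bayes-Ball from M | ∅ reaches {D,N,R,W}.
E ∉ reach(M|∅) ⇒ M ⊥ E | ∅.

Yes — M ⊥ E | ∅.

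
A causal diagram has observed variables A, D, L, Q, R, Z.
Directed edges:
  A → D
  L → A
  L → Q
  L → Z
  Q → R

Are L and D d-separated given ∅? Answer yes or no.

Bayes-Ball from L | ∅ reaches {A,D,Q,R,Z}.
D ∈ reach(L|∅) ⇒ L ⊥̸ D | ∅.

No — L and D are d-connected given ∅.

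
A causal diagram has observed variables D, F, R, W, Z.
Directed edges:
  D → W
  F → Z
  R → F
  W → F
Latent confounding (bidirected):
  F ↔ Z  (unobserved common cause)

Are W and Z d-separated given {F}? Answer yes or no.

No — W and Z are d-connected given {F}.

Bayes-Ball from W | {F} reaches {D,R,Z}.
Z ∈ reach(W|{F}) ⇒ W ⊥̸ Z | {F}.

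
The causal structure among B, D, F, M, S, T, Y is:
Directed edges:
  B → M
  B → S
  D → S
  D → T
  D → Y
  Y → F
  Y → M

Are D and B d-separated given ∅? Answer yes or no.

Bayes-Ball from D | ∅ reaches {F,M,S,T,Y}.
B ∉ reach(D|∅) ⇒ D ⊥ B | ∅.

Yes — D ⊥ B | ∅.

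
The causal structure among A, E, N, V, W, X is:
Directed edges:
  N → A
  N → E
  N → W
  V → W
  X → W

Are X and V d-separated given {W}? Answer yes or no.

Bayes-Ball from X | {W} reaches {A,E,N,V}.
V ∈ reach(X|{W}) ⇒ X ⊥̸ V | {W}.

No — X and V are d-connected given {W}.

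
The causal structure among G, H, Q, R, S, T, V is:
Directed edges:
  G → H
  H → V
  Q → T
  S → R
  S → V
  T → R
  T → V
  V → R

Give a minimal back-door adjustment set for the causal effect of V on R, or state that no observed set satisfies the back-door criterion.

desc(V)\{V}={R}; candidates ⊆ {G,H,Q,S,T}.
size 0: {}; under {} V still reaches {G,H,Q,R,S,T} ∋ R.
size 1: {G}, {H}, {Q} …(+2); under {G} V still reaches {H,Q,R,S,T} ∋ R.
{S,T}: V⊥R given {S,T} in G with V→· removed — back-door holds.

V→R: minimal back-door set {S, T}.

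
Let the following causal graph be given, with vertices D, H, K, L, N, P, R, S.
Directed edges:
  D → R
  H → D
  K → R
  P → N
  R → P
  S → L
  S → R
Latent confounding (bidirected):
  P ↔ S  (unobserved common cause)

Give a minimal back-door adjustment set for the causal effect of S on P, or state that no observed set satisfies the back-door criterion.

S→P: no observed back-door set.

desc(S)\{S}={L,N,P,R}; candidates ⊆ {D,H,K}.
S↔P: latent back-door arc(s) into S.
size 0: {}; under {} S still reaches {N,P} ∋ P.
size 1: {D}, {H}, {K}; under {D} S still reaches {N,P} ∋ P.
size 2: {D,H}, {D,K}, {H,K}; under {D,H} S still reaches {N,P} ∋ P.
S↔P cannot be blocked by any observed set — no back-door set.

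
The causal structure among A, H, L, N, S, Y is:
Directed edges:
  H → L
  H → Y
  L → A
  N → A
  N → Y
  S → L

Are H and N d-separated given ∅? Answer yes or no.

Yes — H ⊥ N | ∅.

Bayes-Ball from H | ∅ reaches {A,L,Y}.
N ∉ reach(H|∅) ⇒ H ⊥ N | ∅.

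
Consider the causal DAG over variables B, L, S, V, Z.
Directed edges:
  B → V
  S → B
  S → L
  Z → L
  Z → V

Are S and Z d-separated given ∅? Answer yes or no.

Bayes-Ball from S | ∅ reaches {B,L,V}.
Z ∉ reach(S|∅) ⇒ S ⊥ Z | ∅.

Yes — S ⊥ Z | ∅.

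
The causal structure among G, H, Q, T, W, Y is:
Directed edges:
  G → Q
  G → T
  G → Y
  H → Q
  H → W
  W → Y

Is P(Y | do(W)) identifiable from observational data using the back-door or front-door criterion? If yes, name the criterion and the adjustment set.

P(Y|do(W)): backdoor, adjust for ∅.

desc(W)\{W}={Y}; candidates ⊆ {G,H,Q,T}.
∅: W⊥Y given ∅ in G with W→· removed — back-door holds.
P(Y|do(W)) = P(Y|W) — no adjustment needed.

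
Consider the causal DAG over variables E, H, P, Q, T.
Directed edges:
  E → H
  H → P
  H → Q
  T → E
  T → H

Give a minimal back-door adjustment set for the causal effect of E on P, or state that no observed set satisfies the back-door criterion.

desc(E)\{E}={H,P,Q}; candidates ⊆ {T}.
size 0: {}; under {} E still reaches {H,P,Q,T} ∋ P.
{T}: E⊥P given {T} in G with E→· removed — back-door holds.

E→P: minimal back-door set {T}.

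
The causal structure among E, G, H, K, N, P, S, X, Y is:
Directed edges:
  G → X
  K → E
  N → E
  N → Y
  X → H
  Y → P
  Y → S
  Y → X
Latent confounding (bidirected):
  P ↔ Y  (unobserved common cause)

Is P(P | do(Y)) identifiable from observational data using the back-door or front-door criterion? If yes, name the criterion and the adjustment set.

desc(Y)\{Y}={H,P,S,X}; candidates ⊆ {E,G,K,N}.
Y↔P: latent back-door arc(s) into Y.
size 0: {}; under {} Y still reaches {E,N,P} ∋ P.
size 1: {E}, {G}, {K} …(+1); under {E} Y still reaches {K,N,P} ∋ P.
size 2: {E,G}, {E,K}, {E,N} …(+3); under {E,G} Y still reaches {K,N,P} ∋ P.
Y↔P cannot be blocked by any observed set — no back-door set.
No mediator lies on a directed Y→…→P path.
Neither criterion identifies P(P|do(Y)) in this graph.

P(P|do(Y)): not identifiable (no BD/FD set).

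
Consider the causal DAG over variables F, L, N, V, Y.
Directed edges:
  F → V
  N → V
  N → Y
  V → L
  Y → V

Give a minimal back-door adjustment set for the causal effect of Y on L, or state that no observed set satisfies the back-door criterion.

Y→L: minimal back-door set {N}.

desc(Y)\{Y}={L,V}; candidates ⊆ {F,N}.
size 0: {}; under {} Y still reaches {L,N,V} ∋ L.
{N}: Y⊥L given {N} in G with Y→· removed — back-door holds.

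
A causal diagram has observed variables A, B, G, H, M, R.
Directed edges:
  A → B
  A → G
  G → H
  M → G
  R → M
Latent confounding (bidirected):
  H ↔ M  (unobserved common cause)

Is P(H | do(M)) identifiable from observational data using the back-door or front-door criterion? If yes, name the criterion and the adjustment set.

P(H|do(M)): frontdoor, adjust for {G}.

desc(M)\{M}={G,H}; candidates ⊆ {A,B,R}.
M↔H: latent back-door arc(s) into M.
size 0: {}; under {} M still reaches {H,R} ∋ H.
size 1: {A}, {B}, {R}; under {A} M still reaches {H,R} ∋ H.
size 2: {A,B}, {A,R}, {B,R}; under {A,B} M still reaches {H,R} ∋ H.
M↔H cannot be blocked by any observed set — no back-door set.
{G}: (i) intercepts every directed M→H path; (ii) no back-door M→{G}; (iii) {M} blocks every back-door {G}→H. Front-door holds.
P(H|do(M)) = Σ_{G} P(G|M) Σ_{M'} P(H|G,M')P(M').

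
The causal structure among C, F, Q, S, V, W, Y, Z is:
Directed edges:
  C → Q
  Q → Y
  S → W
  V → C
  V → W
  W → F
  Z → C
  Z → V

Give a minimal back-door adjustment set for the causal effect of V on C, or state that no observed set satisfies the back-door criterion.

V→C: minimal back-door set {Z}.

desc(V)\{V}={C,F,Q,W,Y}; candidates ⊆ {S,Z}.
size 0: {}; under {} V still reaches {C,Q,Y,Z} ∋ C.
{Z}: V⊥C given {Z} in G with V→· removed — back-door holds.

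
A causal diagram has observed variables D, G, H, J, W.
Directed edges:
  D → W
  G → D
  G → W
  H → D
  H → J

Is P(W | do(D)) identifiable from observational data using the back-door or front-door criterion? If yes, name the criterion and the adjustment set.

P(W|do(D)): backdoor, adjust for {G}.

desc(D)\{D}={W}; candidates ⊆ {G,H,J}.
size 0: {}; under {} D still reaches {G,H,J,W} ∋ W.
{G}: D⊥W given {G} in G with D→· removed — back-door holds.
P(W|do(D)) = Σ_{G} P(W|D,G)·P(G).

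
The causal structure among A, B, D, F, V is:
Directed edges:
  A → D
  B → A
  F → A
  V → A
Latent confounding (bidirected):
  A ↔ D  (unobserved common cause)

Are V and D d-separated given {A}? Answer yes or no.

No — V and D are d-connected given {A}.

Bayes-Ball from V | {A} reaches {B,D,F}.
D ∈ reach(V|{A}) ⇒ V ⊥̸ D | {A}.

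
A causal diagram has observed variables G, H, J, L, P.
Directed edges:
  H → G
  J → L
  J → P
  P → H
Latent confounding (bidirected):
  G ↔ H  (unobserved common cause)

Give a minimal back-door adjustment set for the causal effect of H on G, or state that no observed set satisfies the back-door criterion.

desc(H)\{H}={G}; candidates ⊆ {J,L,P}.
H↔G: latent back-door arc(s) into H.
size 0: {}; under {} H still reaches {G,J,L,P} ∋ G.
size 1: {J}, {L}, {P}; under {J} H still reaches {G,P} ∋ G.
size 2: {J,L}, {J,P}, {L,P}; under {J,L} H still reaches {G,P} ∋ G.
H↔G cannot be blocked by any observed set — no back-door set.

H→G: no observed back-door set.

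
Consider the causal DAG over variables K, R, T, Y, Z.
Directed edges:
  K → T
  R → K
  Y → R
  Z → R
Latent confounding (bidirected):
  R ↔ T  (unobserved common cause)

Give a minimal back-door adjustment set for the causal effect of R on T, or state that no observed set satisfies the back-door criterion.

desc(R)\{R}={K,T}; candidates ⊆ {Y,Z}.
R↔T: latent back-door arc(s) into R.
size 0: {}; under {} R still reaches {T,Y,Z} ∋ T.
size 1: {Y}, {Z}; under {Y} R still reaches {T,Z} ∋ T.
size 2: {Y,Z}; under {Y,Z} R still reaches {T} ∋ T.
R↔T cannot be blocked by any observed set — no back-door set.

R→T: no observed back-door set.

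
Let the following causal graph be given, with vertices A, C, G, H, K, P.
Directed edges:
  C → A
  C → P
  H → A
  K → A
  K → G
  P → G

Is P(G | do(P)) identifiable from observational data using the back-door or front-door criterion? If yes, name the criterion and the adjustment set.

desc(P)\{P}={G}; candidates ⊆ {A,C,H,K}.
∅: P⊥G given ∅ in G with P→· removed — back-door holds.
P(G|do(P)) = P(G|P) — no adjustment needed.

P(G|do(P)): backdoor, adjust for ∅.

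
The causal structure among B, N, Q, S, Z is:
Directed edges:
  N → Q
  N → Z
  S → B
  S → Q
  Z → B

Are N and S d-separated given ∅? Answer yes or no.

Bayes-Ball from N | ∅ reaches {B,Q,Z}.
S ∉ reach(N|∅) ⇒ N ⊥ S | ∅.

Yes — N ⊥ S | ∅.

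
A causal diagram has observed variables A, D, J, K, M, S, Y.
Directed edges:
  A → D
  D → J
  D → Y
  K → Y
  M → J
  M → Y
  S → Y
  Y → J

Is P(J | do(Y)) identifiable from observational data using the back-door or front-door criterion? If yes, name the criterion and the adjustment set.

P(J|do(Y)): backdoor, adjust for {D, M}.

desc(Y)\{Y}={J}; candidates ⊆ {A,D,K,M,S}.
size 0: {}; under {} Y still reaches {A,D,J,K,M,S} ∋ J.
size 1: {A}, {D}, {K} …(+2); under {A} Y still reaches {D,J,K,M,S} ∋ J.
{D,M}: Y⊥J given {D,M} in G with Y→· removed — back-door holds.
P(J|do(Y)) = Σ_{D,M} P(J|Y,D,M)·P(D,M).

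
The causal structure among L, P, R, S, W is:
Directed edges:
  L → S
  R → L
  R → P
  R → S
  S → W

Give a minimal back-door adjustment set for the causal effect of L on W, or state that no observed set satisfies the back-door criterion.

desc(L)\{L}={S,W}; candidates ⊆ {P,R}.
size 0: {}; under {} L still reaches {P,R,S,W} ∋ W.
{R}: L⊥W given {R} in G with L→· removed — back-door holds.

L→W: minimal back-door set {R}.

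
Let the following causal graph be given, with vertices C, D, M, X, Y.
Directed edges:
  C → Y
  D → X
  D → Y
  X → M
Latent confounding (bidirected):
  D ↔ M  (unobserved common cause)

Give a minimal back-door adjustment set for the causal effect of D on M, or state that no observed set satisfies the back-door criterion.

desc(D)\{D}={M,X,Y}; candidates ⊆ {C}.
D↔M: latent back-door arc(s) into D.
size 0: {}; under {} D still reaches {M} ∋ M.
size 1: {C}; under {C} D still reaches {M} ∋ M.
D↔M cannot be blocked by any observed set — no back-door set.

D→M: no observed back-door set.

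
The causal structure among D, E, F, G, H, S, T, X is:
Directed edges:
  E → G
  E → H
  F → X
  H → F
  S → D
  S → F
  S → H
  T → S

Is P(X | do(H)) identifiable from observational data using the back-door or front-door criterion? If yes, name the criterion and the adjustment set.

desc(H)\{H}={F,X}; candidates ⊆ {D,E,G,S,T}.
size 0: {}; under {} H still reaches {D,E,F,G,S,T,X} ∋ X.
{S}: H⊥X given {S} in G with H→· removed — back-door holds.
P(X|do(H)) = Σ_{S} P(X|H,S)·P(S).

P(X|do(H)): backdoor, adjust for {S}.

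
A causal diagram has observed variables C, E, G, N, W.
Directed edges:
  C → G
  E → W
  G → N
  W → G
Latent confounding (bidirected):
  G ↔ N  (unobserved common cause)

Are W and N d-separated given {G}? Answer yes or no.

Bayes-Ball from W | {G} reaches {C,E,N}.
N ∈ reach(W|{G}) ⇒ W ⊥̸ N | {G}.

No — W and N are d-connected given {G}.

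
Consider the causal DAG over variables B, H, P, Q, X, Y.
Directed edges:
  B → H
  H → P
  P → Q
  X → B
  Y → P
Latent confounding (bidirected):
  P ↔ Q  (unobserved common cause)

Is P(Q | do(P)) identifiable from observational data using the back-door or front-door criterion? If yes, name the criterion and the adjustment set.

desc(P)\{P}={Q}; candidates ⊆ {B,H,X,Y}.
P↔Q: latent back-door arc(s) into P.
size 0: {}; under {} P still reaches {B,H,Q,X,Y} ∋ Q.
size 1: {B}, {H}, {X} …(+1); under {B} P still reaches {H,Q,Y} ∋ Q.
size 2: {B,H}, {B,X}, {B,Y} …(+3); under {B,H} P still reaches {Q,Y} ∋ Q.
P↔Q cannot be blocked by any observed set — no back-door set.
No mediator lies on a directed P→…→Q path.
Neither criterion identifies P(Q|do(P)) in this graph.

P(Q|do(P)): not identifiable (no BD/FD set).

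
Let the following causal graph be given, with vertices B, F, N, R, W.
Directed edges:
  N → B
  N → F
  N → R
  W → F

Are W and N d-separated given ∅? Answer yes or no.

Bayes-Ball from W | ∅ reaches {F}.
N ∉ reach(W|∅) ⇒ W ⊥ N | ∅.

Yes — W ⊥ N | ∅.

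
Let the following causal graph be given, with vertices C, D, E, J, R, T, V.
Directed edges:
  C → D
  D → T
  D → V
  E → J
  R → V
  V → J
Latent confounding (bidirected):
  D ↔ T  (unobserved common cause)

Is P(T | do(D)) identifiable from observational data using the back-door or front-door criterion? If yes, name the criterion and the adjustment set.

P(T|do(D)): not identifiable (no BD/FD set).

desc(D)\{D}={J,T,V}; candidates ⊆ {C,E,R}.
D↔T: latent back-door arc(s) into D.
size 0: {}; under {} D still reaches {C,T} ∋ T.
size 1: {C}, {E}, {R}; under {C} D still reaches {T} ∋ T.
size 2: {C,E}, {C,R}, {E,R}; under {C,E} D still reaches {T} ∋ T.
D↔T cannot be blocked by any observed set — no back-door set.
No mediator lies on a directed D→…→T path.
Neither criterion identifies P(T|do(D)) in this graph.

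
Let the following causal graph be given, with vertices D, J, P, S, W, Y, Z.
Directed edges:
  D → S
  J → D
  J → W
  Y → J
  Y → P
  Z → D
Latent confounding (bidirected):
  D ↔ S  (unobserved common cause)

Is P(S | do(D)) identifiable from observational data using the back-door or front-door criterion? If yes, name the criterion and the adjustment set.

P(S|do(D)): not identifiable (no BD/FD set).

desc(D)\{D}={S}; candidates ⊆ {J,P,W,Y,Z}.
D↔S: latent back-door arc(s) into D.
size 0: {}; under {} D still reaches {J,P,S,W,Y,Z} ∋ S.
size 1: {J}, {P}, {W} …(+2); under {J} D still reaches {S,Z} ∋ S.
size 2: {J,P}, {J,W}, {J,Y} …(+7); under {J,P} D still reaches {S,Z} ∋ S.
D↔S cannot be blocked by any observed set — no back-door set.
No mediator lies on a directed D→…→S path.
Neither criterion identifies P(S|do(D)) in this graph.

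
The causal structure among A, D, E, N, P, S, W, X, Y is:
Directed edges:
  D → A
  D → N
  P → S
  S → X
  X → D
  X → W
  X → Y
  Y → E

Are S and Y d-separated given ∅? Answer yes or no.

No — S and Y are d-connected given ∅.

Bayes-Ball from S | ∅ reaches {A,D,E,N,P,W,X,Y}.
Y ∈ reach(S|∅) ⇒ S ⊥̸ Y | ∅.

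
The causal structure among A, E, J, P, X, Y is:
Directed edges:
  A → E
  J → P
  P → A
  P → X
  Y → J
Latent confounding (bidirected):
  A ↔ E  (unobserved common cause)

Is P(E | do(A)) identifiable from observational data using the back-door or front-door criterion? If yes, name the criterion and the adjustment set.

P(E|do(A)): not identifiable (no BD/FD set).

desc(A)\{A}={E}; candidates ⊆ {J,P,X,Y}.
A↔E: latent back-door arc(s) into A.
size 0: {}; under {} A still reaches {E,J,P,X,Y} ∋ E.
size 1: {J}, {P}, {X} …(+1); under {J} A still reaches {E,P,X} ∋ E.
size 2: {J,P}, {J,X}, {J,Y} …(+3); under {J,P} A still reaches {E} ∋ E.
A↔E cannot be blocked by any observed set — no back-door set.
No mediator lies on a directed A→…→E path.
Neither criterion identifies P(E|do(A)) in this graph.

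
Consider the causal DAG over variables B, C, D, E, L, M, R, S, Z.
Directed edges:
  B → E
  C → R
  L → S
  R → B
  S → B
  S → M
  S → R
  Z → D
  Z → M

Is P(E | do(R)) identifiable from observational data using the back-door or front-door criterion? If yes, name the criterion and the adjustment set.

P(E|do(R)): backdoor, adjust for {S}.

desc(R)\{R}={B,E}; candidates ⊆ {C,D,L,M,S,Z}.
size 0: {}; under {} R still reaches {B,C,E,L,M,S} ∋ E.
{S}: R⊥E given {S} in G with R→· removed — back-door holds.
P(E|do(R)) = Σ_{S} P(E|R,S)·P(S).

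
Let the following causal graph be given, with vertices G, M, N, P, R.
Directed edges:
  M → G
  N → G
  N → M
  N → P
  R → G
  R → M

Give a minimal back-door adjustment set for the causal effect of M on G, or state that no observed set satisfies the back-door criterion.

M→G: minimal back-door set {N, R}.

desc(M)\{M}={G}; candidates ⊆ {N,P,R}.
size 0: {}; under {} M still reaches {G,N,P,R} ∋ G.
size 1: {N}, {P}, {R}; under {N} M still reaches {G,R} ∋ G.
{N,R}: M⊥G given {N,R} in G with M→· removed — back-door holds.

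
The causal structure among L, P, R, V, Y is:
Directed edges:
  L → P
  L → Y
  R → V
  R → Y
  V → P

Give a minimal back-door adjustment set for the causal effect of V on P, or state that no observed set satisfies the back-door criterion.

V→P: minimal back-door set ∅.

desc(V)\{V}={P}; candidates ⊆ {L,R,Y}.
∅: V⊥P given ∅ in G with V→· removed — back-door holds.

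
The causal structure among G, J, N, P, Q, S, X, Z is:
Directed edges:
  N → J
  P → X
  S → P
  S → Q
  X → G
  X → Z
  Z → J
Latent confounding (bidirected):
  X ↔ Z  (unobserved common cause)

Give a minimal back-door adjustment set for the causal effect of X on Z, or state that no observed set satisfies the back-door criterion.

X→Z: no observed back-door set.

desc(X)\{X}={G,J,Z}; candidates ⊆ {N,P,Q,S}.
X↔Z: latent back-door arc(s) into X.
size 0: {}; under {} X still reaches {J,P,Q,S,Z} ∋ Z.
size 1: {N}, {P}, {Q} …(+1); under {N} X still reaches {J,P,Q,S,Z} ∋ Z.
size 2: {N,P}, {N,Q}, {N,S} …(+3); under {N,P} X still reaches {J,Z} ∋ Z.
X↔Z cannot be blocked by any observed set — no back-door set.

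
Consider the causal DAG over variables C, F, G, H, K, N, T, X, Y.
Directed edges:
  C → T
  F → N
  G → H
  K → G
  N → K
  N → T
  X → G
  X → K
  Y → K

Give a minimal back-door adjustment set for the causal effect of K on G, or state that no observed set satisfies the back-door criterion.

desc(K)\{K}={G,H}; candidates ⊆ {C,F,N,T,X,Y}.
size 0: {}; under {} K still reaches {F,G,H,N,T,X,Y} ∋ G.
{X}: K⊥G given {X} in G with K→· removed — back-door holds.

K→G: minimal back-door set {X}.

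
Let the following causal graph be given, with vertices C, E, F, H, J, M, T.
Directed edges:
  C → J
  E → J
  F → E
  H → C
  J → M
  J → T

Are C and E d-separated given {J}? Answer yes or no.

Bayes-Ball from C | {J} reaches {E,F,H}.
E ∈ reach(C|{J}) ⇒ C ⊥̸ E | {J}.

No — C and E are d-connected given {J}.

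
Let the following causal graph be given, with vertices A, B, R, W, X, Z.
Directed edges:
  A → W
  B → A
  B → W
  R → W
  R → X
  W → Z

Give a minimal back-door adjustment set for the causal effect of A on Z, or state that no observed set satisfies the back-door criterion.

A→Z: minimal back-door set {B}.

desc(A)\{A}={W,Z}; candidates ⊆ {B,R,X}.
size 0: {}; under {} A still reaches {B,W,Z} ∋ Z.
{B}: A⊥Z given {B} in G with A→· removed — back-door holds.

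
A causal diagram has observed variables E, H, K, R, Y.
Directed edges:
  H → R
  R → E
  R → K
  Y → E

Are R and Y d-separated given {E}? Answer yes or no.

Bayes-Ball from R | {E} reaches {H,K,Y}.
Y ∈ reach(R|{E}) ⇒ R ⊥̸ Y | {E}.

No — R and Y are d-connected given {E}.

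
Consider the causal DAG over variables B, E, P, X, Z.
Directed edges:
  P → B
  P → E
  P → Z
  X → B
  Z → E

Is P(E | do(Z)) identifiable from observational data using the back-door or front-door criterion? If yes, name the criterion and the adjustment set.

desc(Z)\{Z}={E}; candidates ⊆ {B,P,X}.
size 0: {}; under {} Z still reaches {B,E,P} ∋ E.
{P}: Z⊥E given {P} in G with Z→· removed — back-door holds.
P(E|do(Z)) = Σ_{P} P(E|Z,P)·P(P).

P(E|do(Z)): backdoor, adjust for {P}.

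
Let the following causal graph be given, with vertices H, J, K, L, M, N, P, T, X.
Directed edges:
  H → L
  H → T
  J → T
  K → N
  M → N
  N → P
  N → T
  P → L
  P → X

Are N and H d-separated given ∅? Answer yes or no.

Bayes-Ball from N | ∅ reaches {K,L,M,P,T,X}.
H ∉ reach(N|∅) ⇒ N ⊥ H | ∅.

Yes — N ⊥ H | ∅.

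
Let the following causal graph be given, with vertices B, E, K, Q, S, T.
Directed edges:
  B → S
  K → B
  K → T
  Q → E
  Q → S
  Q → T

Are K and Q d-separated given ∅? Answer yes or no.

Yes — K ⊥ Q | ∅.

Bayes-Ball from K | ∅ reaches {B,S,T}.
Q ∉ reach(K|∅) ⇒ K ⊥ Q | ∅.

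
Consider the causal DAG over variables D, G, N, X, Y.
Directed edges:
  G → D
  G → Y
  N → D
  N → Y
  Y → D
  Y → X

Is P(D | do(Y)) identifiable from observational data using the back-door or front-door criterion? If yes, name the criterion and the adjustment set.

desc(Y)\{Y}={D,X}; candidates ⊆ {G,N}.
size 0: {}; under {} Y still reaches {D,G,N} ∋ D.
size 1: {G}, {N}; under {G} Y still reaches {D,N} ∋ D.
{G,N}: Y⊥D given {G,N} in G with Y→· removed — back-door holds.
P(D|do(Y)) = Σ_{G,N} P(D|Y,G,N)·P(G,N).

P(D|do(Y)): backdoor, adjust for {G, N}.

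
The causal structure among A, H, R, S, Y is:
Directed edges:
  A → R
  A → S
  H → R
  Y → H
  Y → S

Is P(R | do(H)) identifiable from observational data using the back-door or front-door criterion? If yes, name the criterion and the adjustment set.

P(R|do(H)): backdoor, adjust for ∅.

desc(H)\{H}={R}; candidates ⊆ {A,S,Y}.
∅: H⊥R given ∅ in G with H→· removed — back-door holds.
P(R|do(H)) = P(R|H) — no adjustment needed.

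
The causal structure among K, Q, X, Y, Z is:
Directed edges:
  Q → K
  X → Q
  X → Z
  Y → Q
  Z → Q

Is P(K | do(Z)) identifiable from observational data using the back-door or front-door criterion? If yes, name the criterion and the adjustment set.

desc(Z)\{Z}={K,Q}; candidates ⊆ {X,Y}.
size 0: {}; under {} Z still reaches {K,Q,X} ∋ K.
{X}: Z⊥K given {X} in G with Z→· removed — back-door holds.
P(K|do(Z)) = Σ_{X} P(K|Z,X)·P(X).

P(K|do(Z)): backdoor, adjust for {X}.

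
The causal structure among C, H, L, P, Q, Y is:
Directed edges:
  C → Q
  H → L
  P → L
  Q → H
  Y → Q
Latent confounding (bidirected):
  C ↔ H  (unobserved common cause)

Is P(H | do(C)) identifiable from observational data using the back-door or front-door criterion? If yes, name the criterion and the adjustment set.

P(H|do(C)): frontdoor, adjust for {Q}.

desc(C)\{C}={H,L,Q}; candidates ⊆ {P,Y}.
C↔H: latent back-door arc(s) into C.
size 0: {}; under {} C still reaches {H,L} ∋ H.
size 1: {P}, {Y}; under {P} C still reaches {H,L} ∋ H.
size 2: {P,Y}; under {P,Y} C still reaches {H,L} ∋ H.
C↔H cannot be blocked by any observed set — no back-door set.
{Q}: (i) intercepts every directed C→H path; (ii) no back-door C→{Q}; (iii) {C} blocks every back-door {Q}→H. Front-door holds.
P(H|do(C)) = Σ_{Q} P(Q|C) Σ_{C'} P(H|Q,C')P(C').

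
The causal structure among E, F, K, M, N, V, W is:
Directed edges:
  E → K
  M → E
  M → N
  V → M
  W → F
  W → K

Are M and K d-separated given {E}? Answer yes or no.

Bayes-Ball from M | {E} reaches {N,V}.
K ∉ reach(M|{E}) ⇒ M ⊥ K | {E}.

Yes — M ⊥ K | {E}.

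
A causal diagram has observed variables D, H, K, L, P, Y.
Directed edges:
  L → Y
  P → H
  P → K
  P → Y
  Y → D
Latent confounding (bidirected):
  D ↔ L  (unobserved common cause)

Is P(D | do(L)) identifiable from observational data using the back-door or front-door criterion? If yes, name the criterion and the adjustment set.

P(D|do(L)): frontdoor, adjust for {Y}.

desc(L)\{L}={D,Y}; candidates ⊆ {H,K,P}.
L↔D: latent back-door arc(s) into L.
size 0: {}; under {} L still reaches {D} ∋ D.
size 1: {H}, {K}, {P}; under {H} L still reaches {D} ∋ D.
size 2: {H,K}, {H,P}, {K,P}; under {H,K} L still reaches {D} ∋ D.
L↔D cannot be blocked by any observed set — no back-door set.
{Y}: (i) intercepts every directed L→D path; (ii) no back-door L→{Y}; (iii) {L} blocks every back-door {Y}→D. Front-door holds.
P(D|do(L)) = Σ_{Y} P(Y|L) Σ_{L'} P(D|Y,L')P(L').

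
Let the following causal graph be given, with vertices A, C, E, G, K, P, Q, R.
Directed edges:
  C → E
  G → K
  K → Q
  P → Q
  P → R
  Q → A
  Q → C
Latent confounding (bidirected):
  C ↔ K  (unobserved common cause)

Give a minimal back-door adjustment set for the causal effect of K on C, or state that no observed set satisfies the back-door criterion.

desc(K)\{K}={A,C,E,Q}; candidates ⊆ {G,P,R}.
K↔C: latent back-door arc(s) into K.
size 0: {}; under {} K still reaches {C,E,G} ∋ C.
size 1: {G}, {P}, {R}; under {G} K still reaches {C,E} ∋ C.
size 2: {G,P}, {G,R}, {P,R}; under {G,P} K still reaches {C,E} ∋ C.
K↔C cannot be blocked by any observed set — no back-door set.

K→C: no observed back-door set.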